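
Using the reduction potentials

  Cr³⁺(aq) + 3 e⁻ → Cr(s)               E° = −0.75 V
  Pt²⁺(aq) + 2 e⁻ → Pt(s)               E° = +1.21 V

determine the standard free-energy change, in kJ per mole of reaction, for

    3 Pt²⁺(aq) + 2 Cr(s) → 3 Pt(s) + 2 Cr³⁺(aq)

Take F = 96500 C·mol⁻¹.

−1135 kJ/mol

In the reaction as written Pt²⁺(aq) is reduced, so the Pt²⁺/Pt couple is the cathode and Cr³⁺/Cr is the anode.
E°cell = +1.21 − (−0.75) = +1.96 V; balancing electrons gives n = 6.
ΔG° = −nFE°cell = −(6)(96500)(+1.96) J/mol = −1135 kJ/mol.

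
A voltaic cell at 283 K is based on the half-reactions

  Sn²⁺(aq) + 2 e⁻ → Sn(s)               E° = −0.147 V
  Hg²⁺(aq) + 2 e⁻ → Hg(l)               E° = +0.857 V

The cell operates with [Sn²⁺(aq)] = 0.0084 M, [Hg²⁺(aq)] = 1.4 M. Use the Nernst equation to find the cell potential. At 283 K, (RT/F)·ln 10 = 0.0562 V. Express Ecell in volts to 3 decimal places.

The Hg²⁺/Hg couple has the more positive E°, so it is the cathode; Sn²⁺/Sn is the anode.
E°cell = +0.857 − (−0.147) = +1.004 V, with n = 2 electrons transferred.
For the overall reaction Hg²⁺(aq) + Sn(s) → Hg(l) + Sn²⁺(aq), Q = [Sn²⁺(aq)] / [Hg²⁺(aq)] = 0.006, giving log Q = −2.222.
Applying E = E° − (RT ln10/nF)·log Q gives +1.004 − (0.0562/2)(−2.222) = +1.066 V.

+1.066 V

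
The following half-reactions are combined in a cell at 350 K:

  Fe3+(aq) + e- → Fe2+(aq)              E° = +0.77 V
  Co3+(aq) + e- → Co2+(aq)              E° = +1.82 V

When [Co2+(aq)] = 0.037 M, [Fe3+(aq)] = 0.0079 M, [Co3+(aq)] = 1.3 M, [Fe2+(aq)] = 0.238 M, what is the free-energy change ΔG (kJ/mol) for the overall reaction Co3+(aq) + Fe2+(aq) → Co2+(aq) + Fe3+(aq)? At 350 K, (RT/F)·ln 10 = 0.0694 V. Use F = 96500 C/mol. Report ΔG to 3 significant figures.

The standard cell potential is +1.82 − (+0.77) = +1.05 V, with n = 1 electron in the balanced equation.
Q = ([Co2+(aq)]·[Fe3+(aq)]) / ([Co3+(aq)]·[Fe2+(aq)]) = 0.000945, so log Q = −3.025 and E = +1.05 − (0.0694/1)(−3.025) = +1.2599 V.
ΔG = −nFE = −(1)(96500)(+1.2599) J/mol = −122 kJ/mol.

−122 kJ/mol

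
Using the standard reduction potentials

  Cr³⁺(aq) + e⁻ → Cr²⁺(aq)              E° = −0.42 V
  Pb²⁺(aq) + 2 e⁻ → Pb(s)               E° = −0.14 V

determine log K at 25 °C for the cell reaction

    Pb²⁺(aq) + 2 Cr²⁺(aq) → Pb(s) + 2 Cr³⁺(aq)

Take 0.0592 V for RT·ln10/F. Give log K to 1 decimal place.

log K = 9.5

The Pb²⁺/Pb couple is reduced (cathode); E°cell = −0.14 − (−0.42) = +0.28 V with n = 2.
At equilibrium E = 0, so log K = nE°cell / 0.0592 = (2)(+0.28) / 0.0592 = 9.5.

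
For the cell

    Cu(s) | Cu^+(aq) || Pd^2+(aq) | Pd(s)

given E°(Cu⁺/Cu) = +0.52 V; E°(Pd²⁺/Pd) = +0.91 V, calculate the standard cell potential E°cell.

By convention the left-hand electrode in cell notation is the anode (oxidation) and the right-hand electrode is the cathode (reduction).
E°cell = E°(right) − E°(left) = +0.91 − (+0.52) = +0.39 V.

+0.39 V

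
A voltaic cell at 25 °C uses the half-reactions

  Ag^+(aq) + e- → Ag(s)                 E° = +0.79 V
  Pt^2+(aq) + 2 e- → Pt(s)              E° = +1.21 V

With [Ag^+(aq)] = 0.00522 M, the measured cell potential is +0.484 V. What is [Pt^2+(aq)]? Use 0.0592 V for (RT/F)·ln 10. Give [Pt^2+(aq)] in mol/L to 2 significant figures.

Pt²⁺/Pt is the cathode (higher E°); E°cell = +1.21 − (+0.79) = +0.42 V with n = 2.
Since E = E° − (0.0592/n)·log Q, log Q = n(E° − E)/0.0592 = −2.162.
Balancing electrons gives Pt^2+(aq) + 2 Ag(s) → Pt(s) + 2 Ag^+(aq); thus Q = [Ag^+(aq)]^2 / [Pt^2+(aq)].
Substituting the known concentrations and solving, log [Pt^2+(aq)] = −2.403 and [Pt^2+(aq)] = 0.0040 M.

0.0040 M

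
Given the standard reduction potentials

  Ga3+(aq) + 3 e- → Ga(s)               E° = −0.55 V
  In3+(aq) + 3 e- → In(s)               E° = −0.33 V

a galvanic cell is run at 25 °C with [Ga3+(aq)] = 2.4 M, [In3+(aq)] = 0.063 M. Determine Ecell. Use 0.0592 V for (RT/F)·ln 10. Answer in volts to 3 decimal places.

+0.189 V

In³⁺/In is reduced (cathode, E° = −0.33 V) and Ga³⁺/Ga is oxidized (anode).
E°cell = −0.33 − (−0.55) = +0.22 V, with n = 3 electrons transferred.
For the overall reaction In3+(aq) + Ga(s) → In(s) + Ga3+(aq), Q = [Ga3+(aq)] / [In3+(aq)] = 38.1, giving log Q = 1.581.
By the Nernst equation, E = +0.22 − (0.0592/3)·(1.581) = +0.189 V.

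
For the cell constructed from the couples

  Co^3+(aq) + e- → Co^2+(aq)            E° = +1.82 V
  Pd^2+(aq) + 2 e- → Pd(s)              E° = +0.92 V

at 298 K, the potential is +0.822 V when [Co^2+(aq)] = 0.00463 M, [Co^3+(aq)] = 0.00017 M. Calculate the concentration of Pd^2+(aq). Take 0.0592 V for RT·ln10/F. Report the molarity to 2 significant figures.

0.58 M

Co³⁺/Co²⁺ is the cathode (higher E°); E°cell = +1.82 − (+0.92) = +0.90 V with n = 2.
From the Nernst equation, log Q = n(E° − E)/0.0592 = 2·(+0.90 − (+0.822))/0.0592 = 2.635.
For 2 Co^3+(aq) + Pd(s) → 2 Co^2+(aq) + Pd^2+(aq), the reaction quotient is Q = ([Co^2+(aq)]^2·[Pd^2+(aq)]) / [Co^3+(aq)]^2.
Solving for the unknown gives log [Pd^2+(aq)] = −0.235, so [Pd^2+(aq)] ≈ 0.58 M.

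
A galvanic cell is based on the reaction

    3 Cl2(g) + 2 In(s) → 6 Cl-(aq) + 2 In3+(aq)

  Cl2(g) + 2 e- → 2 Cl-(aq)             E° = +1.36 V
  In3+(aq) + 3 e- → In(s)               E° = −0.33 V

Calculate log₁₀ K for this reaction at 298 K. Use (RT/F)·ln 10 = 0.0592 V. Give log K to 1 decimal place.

log K = 171.3

The Cl₂/Cl⁻ couple is reduced (cathode); E°cell = +1.36 − (−0.33) = +1.69 V with n = 6.
At equilibrium E = 0, so log K = nE°cell / 0.0592 = (6)(+1.69) / 0.0592 = 171.3.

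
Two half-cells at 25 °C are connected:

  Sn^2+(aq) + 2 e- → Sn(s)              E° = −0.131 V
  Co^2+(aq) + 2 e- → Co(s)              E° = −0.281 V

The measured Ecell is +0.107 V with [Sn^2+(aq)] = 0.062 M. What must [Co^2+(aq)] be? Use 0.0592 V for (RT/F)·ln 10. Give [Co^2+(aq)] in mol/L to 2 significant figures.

1.8 M

With Sn²⁺/Sn at the cathode and Co²⁺/Co at the anode, E°cell = −0.131 − (−0.281) = +0.150 V (n = 2).
Since E = E° − (0.0592/n)·log Q, log Q = n(E° − E)/0.0592 = 1.453.
The balanced reaction is Sn^2+(aq) + Co(s) → Sn(s) + Co^2+(aq), so Q = [Co^2+(aq)] / [Sn^2+(aq)].
Solving for the unknown gives log [Co^2+(aq)] = 0.245, so [Co^2+(aq)] ≈ 1.8 M.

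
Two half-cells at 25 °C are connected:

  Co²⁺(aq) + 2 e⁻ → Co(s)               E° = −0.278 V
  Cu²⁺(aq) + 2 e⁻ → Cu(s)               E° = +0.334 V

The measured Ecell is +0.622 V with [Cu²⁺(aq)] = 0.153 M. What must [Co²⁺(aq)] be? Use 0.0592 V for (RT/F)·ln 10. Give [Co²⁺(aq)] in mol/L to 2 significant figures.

Cu²⁺/Cu is the cathode (higher E°); E°cell = +0.334 − (−0.278) = +0.612 V with n = 2.
Since E = E° − (0.0592/n)·log Q, log Q = n(E° − E)/0.0592 = −0.338.
For Cu²⁺(aq) + Co(s) → Cu(s) + Co²⁺(aq), the reaction quotient is Q = [Co²⁺(aq)] / [Cu²⁺(aq)].
Isolating [Co²⁺(aq)] in Q = 10^{−0.338} yields log [Co²⁺(aq)] = −1.153, i.e. 0.070 M.

0.070 M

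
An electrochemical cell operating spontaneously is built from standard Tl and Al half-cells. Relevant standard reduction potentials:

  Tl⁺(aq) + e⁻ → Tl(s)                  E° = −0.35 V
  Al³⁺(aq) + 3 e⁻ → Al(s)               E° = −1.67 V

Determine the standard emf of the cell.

+1.32 V

The Tl⁺/Tl couple has the higher E°, so Tl ion is reduced (cathode) and Al is oxidized (anode).
E°cell = E°(cathode) − E°(anode) = −0.35 − (−1.67) = +1.32 V.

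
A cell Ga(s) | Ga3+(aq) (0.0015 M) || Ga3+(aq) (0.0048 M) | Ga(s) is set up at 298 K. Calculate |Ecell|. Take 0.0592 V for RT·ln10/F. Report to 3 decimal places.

0.010 V

For a concentration cell E°cell = 0, since both electrodes use the same couple.
The compartment with the higher Ga3+(aq) concentration (0.0048 M) acts as the cathode; ions are reduced there and produced at the dilute (0.0015 M) anode.
With n = 3, Ecell = −(0.0592/3)·log([dilute]/[conc]) = −(0.0592/3)·log(0.0015/0.0048) = +0.010 V.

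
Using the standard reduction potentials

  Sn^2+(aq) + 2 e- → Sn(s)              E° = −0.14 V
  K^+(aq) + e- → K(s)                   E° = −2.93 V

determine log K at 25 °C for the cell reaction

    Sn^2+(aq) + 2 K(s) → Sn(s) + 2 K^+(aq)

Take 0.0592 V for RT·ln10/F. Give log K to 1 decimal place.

log K = 94.3

The Sn²⁺/Sn couple is reduced (cathode); E°cell = −0.14 − (−2.93) = +2.79 V with n = 2.
At equilibrium E = 0, so log K = nE°cell / 0.0592 = (2)(+2.79) / 0.0592 = 94.3.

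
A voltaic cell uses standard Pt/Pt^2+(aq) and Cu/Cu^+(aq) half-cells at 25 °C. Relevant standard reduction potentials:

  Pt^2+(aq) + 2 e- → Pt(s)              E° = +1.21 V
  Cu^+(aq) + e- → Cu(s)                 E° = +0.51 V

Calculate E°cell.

+0.70 V

The Pt²⁺/Pt couple has the higher E°, so Pt ion is reduced (cathode) and Cu is oxidized (anode).
E°cell = E°(cathode) − E°(anode) = +1.21 − (+0.51) = +0.70 V.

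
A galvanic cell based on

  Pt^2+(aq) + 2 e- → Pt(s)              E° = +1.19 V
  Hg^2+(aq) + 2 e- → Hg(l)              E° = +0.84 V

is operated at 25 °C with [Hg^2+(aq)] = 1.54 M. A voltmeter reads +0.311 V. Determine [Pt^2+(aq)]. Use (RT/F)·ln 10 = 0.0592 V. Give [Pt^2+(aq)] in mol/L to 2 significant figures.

Pt²⁺/Pt is the cathode (higher E°); E°cell = +1.19 − (+0.84) = +0.35 V with n = 2.
From the Nernst equation, log Q = n(E° − E)/0.0592 = 2·(+0.35 − (+0.311))/0.0592 = 1.318.
The balanced reaction is Pt^2+(aq) + Hg(l) → Pt(s) + Hg^2+(aq), so Q = [Hg^2+(aq)] / [Pt^2+(aq)].
Isolating [Pt^2+(aq)] in Q = 10^{1.318} yields log [Pt^2+(aq)] = −1.130, i.e. 0.074 M.

0.074 M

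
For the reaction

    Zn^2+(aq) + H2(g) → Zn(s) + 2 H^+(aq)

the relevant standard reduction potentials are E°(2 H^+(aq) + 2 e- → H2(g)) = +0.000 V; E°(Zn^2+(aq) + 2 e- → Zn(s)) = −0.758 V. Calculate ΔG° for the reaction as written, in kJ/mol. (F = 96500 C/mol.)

In the reaction as written Zn^2+(aq) is reduced, so the Zn²⁺/Zn couple is the cathode and 2H⁺/H₂ is the anode.
E°cell = −0.758 − (+0.000) = −0.758 V; balancing electrons gives n = 2.
ΔG° = −nFE°cell = −(2)(96500)(−0.758) J/mol = +146 kJ/mol.

+146 kJ/mol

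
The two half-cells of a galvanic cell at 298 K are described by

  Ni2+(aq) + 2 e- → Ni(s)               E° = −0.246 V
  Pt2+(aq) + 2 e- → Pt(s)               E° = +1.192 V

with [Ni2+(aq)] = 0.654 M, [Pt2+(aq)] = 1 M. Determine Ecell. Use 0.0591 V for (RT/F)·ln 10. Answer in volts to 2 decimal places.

+1.44 V

Since E°(Pt²⁺/Pt) > E°(Ni²⁺/Ni), Pt²⁺/Pt serves as the cathode.
The standard potential is +1.192 − (−0.246) = +1.438 V and the balanced reaction transfers n = 2 electrons.
The balanced reaction is Pt2+(aq) + Ni(s) → Pt(s) + Ni2+(aq), so Q = [Ni2+(aq)] / [Pt2+(aq)] = 0.654 and log Q = −0.184.
By the Nernst equation, E = +1.438 − (0.0591/2)·(−0.184) = +1.44 V.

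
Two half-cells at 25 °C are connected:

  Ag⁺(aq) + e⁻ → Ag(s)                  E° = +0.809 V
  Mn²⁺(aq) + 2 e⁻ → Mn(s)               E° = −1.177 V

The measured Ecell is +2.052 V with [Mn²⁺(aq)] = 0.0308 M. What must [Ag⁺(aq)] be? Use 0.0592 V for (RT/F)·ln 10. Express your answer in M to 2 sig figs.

2.3 M

Ag⁺/Ag is the cathode (higher E°); E°cell = +0.809 − (−1.177) = +1.986 V with n = 2.
Rearranging E = E° − (0.0592/n)·log Q gives log Q = 2(+1.986 − (+2.052))/0.0592 = −2.230.
The balanced reaction is 2 Ag⁺(aq) + Mn(s) → 2 Ag(s) + Mn²⁺(aq), so Q = [Mn²⁺(aq)] / [Ag⁺(aq)]^2.
Substituting the known concentrations and solving, log [Ag⁺(aq)] = 0.359 and [Ag⁺(aq)] = 2.3 M.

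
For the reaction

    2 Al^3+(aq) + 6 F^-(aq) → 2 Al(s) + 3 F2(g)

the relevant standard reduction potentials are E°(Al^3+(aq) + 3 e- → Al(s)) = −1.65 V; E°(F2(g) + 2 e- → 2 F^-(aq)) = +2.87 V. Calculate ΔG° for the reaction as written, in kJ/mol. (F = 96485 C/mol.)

In the reaction as written Al^3+(aq) is reduced, so the Al³⁺/Al couple is the cathode and F₂/F⁻ is the anode.
E°cell = −1.65 − (+2.87) = −4.52 V; balancing electrons gives n = 6.
ΔG° = −nFE°cell = −(6)(96485)(−4.52) J/mol = +2617 kJ/mol.

+2617 kJ/mol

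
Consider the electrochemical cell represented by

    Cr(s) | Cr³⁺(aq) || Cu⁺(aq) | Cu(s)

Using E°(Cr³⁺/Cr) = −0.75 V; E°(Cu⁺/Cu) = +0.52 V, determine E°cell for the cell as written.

By convention the left-hand electrode in cell notation is the anode (oxidation) and the right-hand electrode is the cathode (reduction).
E°cell = E°(right) − E°(left) = +0.52 − (−0.75) = +1.27 V.

+1.27 V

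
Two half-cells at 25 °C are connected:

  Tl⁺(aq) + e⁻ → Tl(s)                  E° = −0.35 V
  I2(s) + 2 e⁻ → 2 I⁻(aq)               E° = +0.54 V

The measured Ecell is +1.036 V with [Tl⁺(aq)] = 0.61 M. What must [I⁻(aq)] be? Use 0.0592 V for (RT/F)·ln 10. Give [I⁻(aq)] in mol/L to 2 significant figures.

The I₂/I⁻ couple has the larger reduction potential, so it is the cathode: E°cell = +0.54 − (−0.35) = +0.89 V and n = 2.
From the Nernst equation, log Q = n(E° − E)/0.0592 = 2·(+0.89 − (+1.036))/0.0592 = −4.932.
Balancing electrons gives I2(s) + 2 Tl(s) → 2 I⁻(aq) + 2 Tl⁺(aq); thus Q = [I⁻(aq)]^2·[Tl⁺(aq)]^2.
Substituting the known concentrations and solving, log [I⁻(aq)] = −2.251 and [I⁻(aq)] = 0.0056 M.

0.0056 M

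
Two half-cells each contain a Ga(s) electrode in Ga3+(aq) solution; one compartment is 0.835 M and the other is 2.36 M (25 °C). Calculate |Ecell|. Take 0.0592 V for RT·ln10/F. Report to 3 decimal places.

0.009 V

For a concentration cell E°cell = 0, since both electrodes use the same couple.
The compartment with the higher Ga3+(aq) concentration (2.36 M) acts as the cathode; ions are reduced there and produced at the dilute (0.835 M) anode.
With n = 3, Ecell = −(0.0592/3)·log([dilute]/[conc]) = −(0.0592/3)·log(0.835/2.36) = +0.009 V.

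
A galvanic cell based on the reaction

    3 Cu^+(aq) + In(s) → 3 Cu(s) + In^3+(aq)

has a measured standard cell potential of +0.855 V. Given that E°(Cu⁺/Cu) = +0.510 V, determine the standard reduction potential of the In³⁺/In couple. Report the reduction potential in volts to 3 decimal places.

−0.345 V

In the reaction as written the Cu⁺/Cu couple is reduced (cathode) and In³⁺/In is oxidized (anode), so E°cell = E°(Cu⁺/Cu) − E°(In³⁺/In).
E°(In³⁺/In) = E°(cathode) − E°cell = +0.510 − (+0.855) = −0.345 V.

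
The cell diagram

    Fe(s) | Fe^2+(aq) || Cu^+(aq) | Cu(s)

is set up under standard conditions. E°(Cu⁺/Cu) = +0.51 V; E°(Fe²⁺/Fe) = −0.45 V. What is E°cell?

+0.96 V

By convention the left-hand electrode in cell notation is the anode (oxidation) and the right-hand electrode is the cathode (reduction).
E°cell = E°(right) − E°(left) = +0.51 − (−0.45) = +0.96 V.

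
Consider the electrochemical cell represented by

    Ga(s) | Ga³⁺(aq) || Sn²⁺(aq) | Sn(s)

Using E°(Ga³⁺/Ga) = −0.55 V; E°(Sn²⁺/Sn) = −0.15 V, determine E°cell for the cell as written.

By convention the left-hand electrode in cell notation is the anode (oxidation) and the right-hand electrode is the cathode (reduction).
E°cell = E°(right) − E°(left) = −0.15 − (−0.55) = +0.40 V.

+0.40 V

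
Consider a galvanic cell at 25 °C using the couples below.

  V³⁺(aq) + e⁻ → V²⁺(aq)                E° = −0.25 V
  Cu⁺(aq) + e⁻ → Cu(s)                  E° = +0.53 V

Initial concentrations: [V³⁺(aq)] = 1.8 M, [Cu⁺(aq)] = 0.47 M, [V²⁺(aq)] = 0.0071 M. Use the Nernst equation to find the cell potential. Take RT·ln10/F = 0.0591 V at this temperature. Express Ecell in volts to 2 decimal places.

+0.62 V

The Cu⁺/Cu couple has the more positive E°, so it is the cathode; V³⁺/V²⁺ is the anode.
E°cell = +0.53 − (−0.25) = +0.78 V, with n = 1 electron transferred.
Balancing gives Cu⁺(aq) + V²⁺(aq) → Cu(s) + V³⁺(aq); hence Q = [V³⁺(aq)] / ([Cu⁺(aq)]·[V²⁺(aq)]) = 539 (log Q = 2.732).
By the Nernst equation, E = +0.78 − (0.0591/1)·(2.732) = +0.62 V.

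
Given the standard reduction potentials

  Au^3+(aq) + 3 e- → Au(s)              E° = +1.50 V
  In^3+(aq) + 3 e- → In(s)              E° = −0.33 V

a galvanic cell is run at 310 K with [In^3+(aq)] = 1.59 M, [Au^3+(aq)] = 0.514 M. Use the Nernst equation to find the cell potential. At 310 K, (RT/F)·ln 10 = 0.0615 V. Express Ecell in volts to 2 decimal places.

+1.82 V

Au³⁺/Au is reduced (cathode, E° = +1.50 V) and In³⁺/In is oxidized (anode).
The standard potential is +1.50 − (−0.33) = +1.83 V and the balanced reaction transfers n = 3 electrons.
The balanced reaction is Au^3+(aq) + In(s) → Au(s) + In^3+(aq), so Q = [In^3+(aq)] / [Au^3+(aq)] = 3.09 and log Q = 0.490.
E = E° − (0.0615/n)·log Q = +1.83 − (0.0615/3)(0.490) = +1.82 V.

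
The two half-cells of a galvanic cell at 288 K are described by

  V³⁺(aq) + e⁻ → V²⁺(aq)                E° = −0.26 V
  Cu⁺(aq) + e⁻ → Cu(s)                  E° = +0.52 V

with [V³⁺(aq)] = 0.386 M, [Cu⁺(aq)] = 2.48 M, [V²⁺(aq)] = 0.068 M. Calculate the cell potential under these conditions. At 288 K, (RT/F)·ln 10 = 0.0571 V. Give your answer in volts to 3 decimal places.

+0.759 V

The Cu⁺/Cu couple has the more positive E°, so it is the cathode; V³⁺/V²⁺ is the anode.
E°cell = E°cat − E°an = +0.52 − (−0.26) = +0.78 V; n = 1.
For the overall reaction Cu⁺(aq) + V²⁺(aq) → Cu(s) + V³⁺(aq), Q = [V³⁺(aq)] / ([Cu⁺(aq)]·[V²⁺(aq)]) = 2.29, giving log Q = 0.360.
Applying E = E° − (RT ln10/nF)·log Q gives +0.78 − (0.0571/1)(0.360) = +0.759 V.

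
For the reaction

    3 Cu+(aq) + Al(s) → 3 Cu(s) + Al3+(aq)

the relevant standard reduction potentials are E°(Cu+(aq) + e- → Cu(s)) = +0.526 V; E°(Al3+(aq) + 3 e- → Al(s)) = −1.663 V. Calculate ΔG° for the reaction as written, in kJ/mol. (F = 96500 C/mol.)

In the reaction as written Cu+(aq) is reduced, so the Cu⁺/Cu couple is the cathode and Al³⁺/Al is the anode.
E°cell = +0.526 − (−1.663) = +2.189 V; balancing electrons gives n = 3.
ΔG° = −nFE°cell = −(3)(96500)(+2.189) J/mol = −634 kJ/mol.

−634 kJ/mol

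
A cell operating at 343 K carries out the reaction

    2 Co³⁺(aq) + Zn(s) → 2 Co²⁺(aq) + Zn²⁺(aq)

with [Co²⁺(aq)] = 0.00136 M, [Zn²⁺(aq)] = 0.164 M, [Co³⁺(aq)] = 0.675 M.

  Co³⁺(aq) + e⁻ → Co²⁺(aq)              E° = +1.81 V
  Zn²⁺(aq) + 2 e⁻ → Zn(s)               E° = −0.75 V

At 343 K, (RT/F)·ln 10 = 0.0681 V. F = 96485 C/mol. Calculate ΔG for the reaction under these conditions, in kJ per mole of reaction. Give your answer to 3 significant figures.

−535 kJ/mol

With Co³⁺/Co²⁺ reduced at the cathode, E°cell = +1.81 − (−0.75) = +2.56 V and n = 2.
Here Q = ([Co²⁺(aq)]^2·[Zn²⁺(aq)]) / [Co³⁺(aq)]^2 = 6.66×10^−7 (log Q = −6.177), giving E = +2.56 − (0.0681/2)·(−6.177) = +2.7703 V.
Finally ΔG = −nFE = −(2)(96485 C/mol)(+2.7703 V) = −535 kJ/mol.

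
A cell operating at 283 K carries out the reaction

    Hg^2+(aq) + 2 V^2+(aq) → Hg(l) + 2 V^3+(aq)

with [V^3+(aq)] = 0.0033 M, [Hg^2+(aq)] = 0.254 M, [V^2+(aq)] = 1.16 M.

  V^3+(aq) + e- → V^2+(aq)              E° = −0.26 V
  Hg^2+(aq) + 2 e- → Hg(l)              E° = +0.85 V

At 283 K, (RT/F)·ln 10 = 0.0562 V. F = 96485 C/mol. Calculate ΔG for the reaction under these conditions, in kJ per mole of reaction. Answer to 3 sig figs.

−239 kJ/mol

E°cell = +0.85 − (−0.26) = +1.11 V; the balanced reaction transfers n = 2 electrons.
Q = [V^3+(aq)]^2 / ([Hg^2+(aq)]·[V^2+(aq)]^2) = 3.19×10^−5, so log Q = −4.497 and E = +1.11 − (0.0562/2)(−4.497) = +1.2364 V.
ΔG = −nFE = −(2)(96485)(+1.2364) J/mol = −239 kJ/mol.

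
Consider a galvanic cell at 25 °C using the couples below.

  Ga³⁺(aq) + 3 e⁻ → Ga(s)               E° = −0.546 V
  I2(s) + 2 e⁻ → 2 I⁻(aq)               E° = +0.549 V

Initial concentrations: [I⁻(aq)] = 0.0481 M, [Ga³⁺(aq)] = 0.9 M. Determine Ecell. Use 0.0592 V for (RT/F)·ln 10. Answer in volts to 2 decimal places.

+1.17 V

I₂/I⁻ is reduced (cathode, E° = +0.549 V) and Ga³⁺/Ga is oxidized (anode).
E°cell = E°cat − E°an = +0.549 − (−0.546) = +1.095 V; n = 6.
For the overall reaction 3 I2(s) + 2 Ga(s) → 6 I⁻(aq) + 2 Ga³⁺(aq), Q = [I⁻(aq)]^6·[Ga³⁺(aq)]^2 = 1×10^−8, giving log Q = −7.999.
By the Nernst equation, E = +1.095 − (0.0592/6)·(−7.999) = +1.17 V.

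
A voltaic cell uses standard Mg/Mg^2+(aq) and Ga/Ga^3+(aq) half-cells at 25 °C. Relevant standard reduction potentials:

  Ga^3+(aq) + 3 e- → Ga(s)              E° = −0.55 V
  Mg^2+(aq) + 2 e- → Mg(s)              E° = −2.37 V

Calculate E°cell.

+1.82 V

Of the two couples in this cell, the one with the more positive reduction potential is reduced at the cathode: here that is Ga³⁺/Ga (−0.55 V); Mg²⁺/Mg (−2.37 V) is the anode.
E°cell = E°(cathode) − E°(anode) = −0.55 − (−2.37) = +1.82 V.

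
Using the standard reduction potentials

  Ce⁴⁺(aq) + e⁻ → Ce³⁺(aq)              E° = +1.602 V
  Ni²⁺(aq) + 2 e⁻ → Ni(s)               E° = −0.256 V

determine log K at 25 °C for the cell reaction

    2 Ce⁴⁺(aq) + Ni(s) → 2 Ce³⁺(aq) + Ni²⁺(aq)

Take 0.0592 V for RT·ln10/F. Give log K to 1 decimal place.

log K = 62.8

The Ce⁴⁺/Ce³⁺ couple is reduced (cathode); E°cell = +1.602 − (−0.256) = +1.858 V with n = 2.
At equilibrium E = 0, so log K = nE°cell / 0.0592 = (2)(+1.858) / 0.0592 = 62.8.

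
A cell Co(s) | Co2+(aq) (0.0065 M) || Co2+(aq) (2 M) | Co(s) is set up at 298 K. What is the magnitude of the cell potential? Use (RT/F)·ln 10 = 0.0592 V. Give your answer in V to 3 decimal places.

0.074 V

For a concentration cell E°cell = 0, since both electrodes use the same couple.
The compartment with the higher Co2+(aq) concentration (2 M) acts as the cathode; ions are reduced there and produced at the dilute (0.0065 M) anode.
With n = 2, Ecell = −(0.0592/2)·log([dilute]/[conc]) = −(0.0592/2)·log(0.0065/2) = +0.074 V.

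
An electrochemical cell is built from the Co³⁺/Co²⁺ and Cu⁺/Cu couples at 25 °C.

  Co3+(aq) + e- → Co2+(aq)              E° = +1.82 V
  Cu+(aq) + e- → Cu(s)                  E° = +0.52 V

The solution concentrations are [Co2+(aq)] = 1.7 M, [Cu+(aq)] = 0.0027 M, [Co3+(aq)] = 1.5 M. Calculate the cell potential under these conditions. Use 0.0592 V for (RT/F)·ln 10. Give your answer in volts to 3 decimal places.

Co³⁺/Co²⁺ is reduced (cathode, E° = +1.82 V) and Cu⁺/Cu is oxidized (anode).
E°cell = +1.82 − (+0.52) = +1.30 V, with n = 1 electron transferred.
For the overall reaction Co3+(aq) + Cu(s) → Co2+(aq) + Cu+(aq), Q = ([Co2+(aq)]·[Cu+(aq)]) / [Co3+(aq)] = 0.00306, giving log Q = −2.514.
By the Nernst equation, E = +1.30 − (0.0592/1)·(−2.514) = +1.449 V.

+1.449 V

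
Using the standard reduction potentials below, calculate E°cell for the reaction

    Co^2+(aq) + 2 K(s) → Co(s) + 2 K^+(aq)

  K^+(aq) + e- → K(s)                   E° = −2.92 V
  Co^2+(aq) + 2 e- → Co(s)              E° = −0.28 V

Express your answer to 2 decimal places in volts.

Co^2+(aq) gains electrons, so the Co²⁺/Co couple is the cathode; the K⁺/K couple is the anode.
E°cell = E°(cathode) − E°(anode) = −0.28 − (−2.92) = +2.64 V.
The positive value indicates the reaction is spontaneous as written.

+2.64 V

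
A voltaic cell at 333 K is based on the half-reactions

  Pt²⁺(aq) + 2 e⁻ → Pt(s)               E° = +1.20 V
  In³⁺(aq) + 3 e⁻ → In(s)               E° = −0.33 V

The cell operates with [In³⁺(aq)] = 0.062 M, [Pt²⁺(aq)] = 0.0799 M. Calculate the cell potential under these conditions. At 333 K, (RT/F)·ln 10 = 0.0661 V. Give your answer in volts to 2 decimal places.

Pt²⁺/Pt is reduced (cathode, E° = +1.20 V) and In³⁺/In is oxidized (anode).
The standard potential is +1.20 − (−0.33) = +1.53 V and the balanced reaction transfers n = 6 electrons.
Balancing gives 3 Pt²⁺(aq) + 2 In(s) → 3 Pt(s) + 2 In³⁺(aq); hence Q = [In³⁺(aq)]^2 / [Pt²⁺(aq)]^3 = 7.54 (log Q = 0.877).
Applying E = E° − (RT ln10/nF)·log Q gives +1.53 − (0.0661/6)(0.877) = +1.52 V.

+1.52 V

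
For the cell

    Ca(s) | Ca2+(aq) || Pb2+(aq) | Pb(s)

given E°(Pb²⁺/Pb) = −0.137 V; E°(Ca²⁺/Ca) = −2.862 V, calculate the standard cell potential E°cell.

+2.725 V

By convention the left-hand electrode in cell notation is the anode (oxidation) and the right-hand electrode is the cathode (reduction).
E°cell = E°(right) − E°(left) = −0.137 − (−2.862) = +2.725 V.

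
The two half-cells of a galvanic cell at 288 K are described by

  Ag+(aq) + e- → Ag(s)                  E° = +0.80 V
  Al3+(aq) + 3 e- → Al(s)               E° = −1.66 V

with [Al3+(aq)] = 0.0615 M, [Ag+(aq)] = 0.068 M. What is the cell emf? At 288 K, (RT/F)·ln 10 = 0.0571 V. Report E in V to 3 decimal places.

+2.416 V

Since E°(Ag⁺/Ag) > E°(Al³⁺/Al), Ag⁺/Ag serves as the cathode.
The standard potential is +0.80 − (−1.66) = +2.46 V and the balanced reaction transfers n = 3 electrons.
The balanced reaction is 3 Ag+(aq) + Al(s) → 3 Ag(s) + Al3+(aq), so Q = [Al3+(aq)] / [Ag+(aq)]^3 = 196 and log Q = 2.291.
E = E° − (0.0571/n)·log Q = +2.46 − (0.0571/3)(2.291) = +2.416 V.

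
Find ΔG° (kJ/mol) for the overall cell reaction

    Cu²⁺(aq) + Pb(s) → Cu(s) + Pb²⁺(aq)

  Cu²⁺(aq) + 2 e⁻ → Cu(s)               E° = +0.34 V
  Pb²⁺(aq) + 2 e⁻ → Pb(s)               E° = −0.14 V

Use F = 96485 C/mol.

−92.6 kJ/mol

In the reaction as written Cu²⁺(aq) is reduced, so the Cu²⁺/Cu couple is the cathode and Pb²⁺/Pb is the anode.
E°cell = +0.34 − (−0.14) = +0.48 V; balancing electrons gives n = 2.
ΔG° = −nFE°cell = −(2)(96485)(+0.48) J/mol = −92.6 kJ/mol.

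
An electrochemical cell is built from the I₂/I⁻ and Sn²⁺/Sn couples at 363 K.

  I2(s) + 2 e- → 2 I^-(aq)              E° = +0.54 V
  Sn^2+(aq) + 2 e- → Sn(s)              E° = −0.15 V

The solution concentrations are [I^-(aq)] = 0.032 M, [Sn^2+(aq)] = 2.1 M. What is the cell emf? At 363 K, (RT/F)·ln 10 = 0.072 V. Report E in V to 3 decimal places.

+0.786 V

Since E°(I₂/I⁻) > E°(Sn²⁺/Sn), I₂/I⁻ serves as the cathode.
E°cell = +0.54 − (−0.15) = +0.69 V, with n = 2 electrons transferred.
Balancing gives I2(s) + Sn(s) → 2 I^-(aq) + Sn^2+(aq); hence Q = [I^-(aq)]^2·[Sn^2+(aq)] = 0.00215 (log Q = −2.667).
Applying E = E° − (RT ln10/nF)·log Q gives +0.69 − (0.072/2)(−2.667) = +0.786 V.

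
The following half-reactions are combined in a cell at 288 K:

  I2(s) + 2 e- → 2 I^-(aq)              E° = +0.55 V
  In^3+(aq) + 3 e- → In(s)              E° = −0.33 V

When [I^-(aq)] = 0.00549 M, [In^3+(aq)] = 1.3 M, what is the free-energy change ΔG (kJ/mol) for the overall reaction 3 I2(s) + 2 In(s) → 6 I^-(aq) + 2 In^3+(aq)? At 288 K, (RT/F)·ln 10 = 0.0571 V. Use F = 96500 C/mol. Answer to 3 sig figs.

The standard cell potential is +0.55 − (−0.33) = +0.88 V, with n = 6 electrons in the balanced equation.
The reaction quotient is [I^-(aq)]^6·[In^3+(aq)]^2 = 4.63×10^−14; by Nernst, E = +0.88 − (0.0571/6)(−13.335) = +1.0069 V.
Then ΔG = −nFE = −6 × 96500 × +1.0069 J/mol = −583 kJ/mol.

−583 kJ/mol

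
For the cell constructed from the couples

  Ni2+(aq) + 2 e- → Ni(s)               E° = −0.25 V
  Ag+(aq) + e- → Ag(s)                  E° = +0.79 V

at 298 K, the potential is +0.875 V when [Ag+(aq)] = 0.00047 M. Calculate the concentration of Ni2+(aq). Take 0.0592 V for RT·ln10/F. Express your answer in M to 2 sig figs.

The Ag⁺/Ag couple has the larger reduction potential, so it is the cathode: E°cell = +0.79 − (−0.25) = +1.04 V and n = 2.
Since E = E° − (0.0592/n)·log Q, log Q = n(E° − E)/0.0592 = 5.574.
For 2 Ag+(aq) + Ni(s) → 2 Ag(s) + Ni2+(aq), the reaction quotient is Q = [Ni2+(aq)] / [Ag+(aq)]^2.
Substituting the known concentrations and solving, log [Ni2+(aq)] = −1.082 and [Ni2+(aq)] = 0.083 M.

0.083 M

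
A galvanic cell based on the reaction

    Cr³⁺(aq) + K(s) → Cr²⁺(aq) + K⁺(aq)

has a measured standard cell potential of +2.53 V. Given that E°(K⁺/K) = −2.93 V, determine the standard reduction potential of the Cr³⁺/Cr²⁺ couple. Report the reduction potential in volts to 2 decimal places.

In the reaction as written the Cr³⁺/Cr²⁺ couple is reduced (cathode) and K⁺/K is oxidized (anode), so E°cell = E°(Cr³⁺/Cr²⁺) − E°(K⁺/K).
E°(Cr³⁺/Cr²⁺) = E°cell + E°(anode) = +2.53 + (−2.93) = −0.40 V.

−0.40 V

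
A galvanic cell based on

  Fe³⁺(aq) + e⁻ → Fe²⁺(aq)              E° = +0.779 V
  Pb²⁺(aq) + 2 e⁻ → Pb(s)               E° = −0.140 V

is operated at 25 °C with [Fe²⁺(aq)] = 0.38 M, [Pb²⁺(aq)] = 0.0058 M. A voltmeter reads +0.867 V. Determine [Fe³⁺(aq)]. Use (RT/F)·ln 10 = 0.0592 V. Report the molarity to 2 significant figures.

0.0038 M

Fe³⁺/Fe²⁺ is the cathode (higher E°); E°cell = +0.779 − (−0.140) = +0.919 V with n = 2.
Since E = E° − (0.0592/n)·log Q, log Q = n(E° − E)/0.0592 = 1.757.
The balanced reaction is 2 Fe³⁺(aq) + Pb(s) → 2 Fe²⁺(aq) + Pb²⁺(aq), so Q = ([Fe²⁺(aq)]^2·[Pb²⁺(aq)]) / [Fe³⁺(aq)]^2.
Substituting the known concentrations and solving, log [Fe³⁺(aq)] = −2.417 and [Fe³⁺(aq)] = 0.0038 M.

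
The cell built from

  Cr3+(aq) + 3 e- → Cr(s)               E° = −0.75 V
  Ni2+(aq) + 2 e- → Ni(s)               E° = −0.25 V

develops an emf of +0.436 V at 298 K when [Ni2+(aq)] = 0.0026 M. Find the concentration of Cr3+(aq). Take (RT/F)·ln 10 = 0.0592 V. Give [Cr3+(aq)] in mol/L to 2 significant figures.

With Ni²⁺/Ni at the cathode and Cr³⁺/Cr at the anode, E°cell = −0.25 − (−0.75) = +0.50 V (n = 6).
Rearranging E = E° − (0.0592/n)·log Q gives log Q = 6(+0.50 − (+0.436))/0.0592 = 6.486.
The balanced reaction is 3 Ni2+(aq) + 2 Cr(s) → 3 Ni(s) + 2 Cr3+(aq), so Q = [Cr3+(aq)]^2 / [Ni2+(aq)]^3.
Solving for the unknown gives log [Cr3+(aq)] = −0.635, so [Cr3+(aq)] ≈ 0.23 M.

0.23 M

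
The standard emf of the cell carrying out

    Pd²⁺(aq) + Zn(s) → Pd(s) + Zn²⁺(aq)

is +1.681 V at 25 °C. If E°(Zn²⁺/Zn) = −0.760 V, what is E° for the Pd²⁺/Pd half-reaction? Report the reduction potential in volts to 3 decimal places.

In the reaction as written the Pd²⁺/Pd couple is reduced (cathode) and Zn²⁺/Zn is oxidized (anode), so E°cell = E°(Pd²⁺/Pd) − E°(Zn²⁺/Zn).
E°(Pd²⁺/Pd) = E°cell + E°(anode) = +1.681 + (−0.760) = +0.921 V.

+0.921 V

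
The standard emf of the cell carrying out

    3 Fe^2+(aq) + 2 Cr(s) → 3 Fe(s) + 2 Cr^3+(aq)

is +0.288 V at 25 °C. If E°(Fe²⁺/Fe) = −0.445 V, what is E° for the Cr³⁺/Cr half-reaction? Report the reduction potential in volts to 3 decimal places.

In the reaction as written the Fe²⁺/Fe couple is reduced (cathode) and Cr³⁺/Cr is oxidized (anode), so E°cell = E°(Fe²⁺/Fe) − E°(Cr³⁺/Cr).
E°(Cr³⁺/Cr) = E°(cathode) − E°cell = −0.445 − (+0.288) = −0.733 V.

−0.733 V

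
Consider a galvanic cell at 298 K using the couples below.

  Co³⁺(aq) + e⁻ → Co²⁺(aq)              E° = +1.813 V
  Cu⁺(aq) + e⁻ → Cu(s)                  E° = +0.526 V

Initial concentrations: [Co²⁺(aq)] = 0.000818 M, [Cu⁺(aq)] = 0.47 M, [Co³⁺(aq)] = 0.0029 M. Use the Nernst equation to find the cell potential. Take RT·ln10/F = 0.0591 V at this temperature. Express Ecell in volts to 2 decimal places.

+1.34 V

The Co³⁺/Co²⁺ couple has the more positive E°, so it is the cathode; Cu⁺/Cu is the anode.
E°cell = +1.813 − (+0.526) = +1.287 V, with n = 1 electron transferred.
For the overall reaction Co³⁺(aq) + Cu(s) → Co²⁺(aq) + Cu⁺(aq), Q = ([Co²⁺(aq)]·[Cu⁺(aq)]) / [Co³⁺(aq)] = 0.133, giving log Q = −0.878.
Applying E = E° − (RT ln10/nF)·log Q gives +1.287 − (0.0591/1)(−0.878) = +1.34 V.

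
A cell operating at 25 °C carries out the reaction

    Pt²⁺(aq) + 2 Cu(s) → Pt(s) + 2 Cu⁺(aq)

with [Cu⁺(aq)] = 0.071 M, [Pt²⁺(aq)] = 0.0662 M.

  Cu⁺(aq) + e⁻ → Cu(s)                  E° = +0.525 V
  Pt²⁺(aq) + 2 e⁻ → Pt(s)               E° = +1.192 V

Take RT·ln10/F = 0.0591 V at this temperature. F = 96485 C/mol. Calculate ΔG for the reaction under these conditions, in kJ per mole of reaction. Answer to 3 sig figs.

E°cell = +1.192 − (+0.525) = +0.667 V; the balanced reaction transfers n = 2 electrons.
Here Q = [Cu⁺(aq)]^2 / [Pt²⁺(aq)] = 0.0761 (log Q = −1.118), giving E = +0.667 − (0.0591/2)·(−1.118) = +0.7000 V.
Then ΔG = −nFE = −2 × 96485 × +0.7000 J/mol = −135 kJ/mol.

−135 kJ/mol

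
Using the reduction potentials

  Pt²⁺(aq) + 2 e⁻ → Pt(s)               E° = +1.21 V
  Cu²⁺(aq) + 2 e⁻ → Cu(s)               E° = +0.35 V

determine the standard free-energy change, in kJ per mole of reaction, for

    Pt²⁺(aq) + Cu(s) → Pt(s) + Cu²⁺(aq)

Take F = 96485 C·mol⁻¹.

−166 kJ/mol

In the reaction as written Pt²⁺(aq) is reduced, so the Pt²⁺/Pt couple is the cathode and Cu²⁺/Cu is the anode.
E°cell = +1.21 − (+0.35) = +0.86 V; balancing electrons gives n = 2.
ΔG° = −nFE°cell = −(2)(96485)(+0.86) J/mol = −166 kJ/mol.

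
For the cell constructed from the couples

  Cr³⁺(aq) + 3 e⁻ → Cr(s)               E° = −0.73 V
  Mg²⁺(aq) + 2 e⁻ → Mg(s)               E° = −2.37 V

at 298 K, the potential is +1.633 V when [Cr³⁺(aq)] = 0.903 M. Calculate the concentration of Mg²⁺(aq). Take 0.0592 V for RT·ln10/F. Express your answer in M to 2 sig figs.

Cr³⁺/Cr is the cathode (higher E°); E°cell = −0.73 − (−2.37) = +1.64 V with n = 6.
Since E = E° − (0.0592/n)·log Q, log Q = n(E° − E)/0.0592 = 0.709.
The balanced reaction is 2 Cr³⁺(aq) + 3 Mg(s) → 2 Cr(s) + 3 Mg²⁺(aq), so Q = [Mg²⁺(aq)]^3 / [Cr³⁺(aq)]^2.
Solving for the unknown gives log [Mg²⁺(aq)] = 0.207, so [Mg²⁺(aq)] ≈ 1.6 M.

1.6 M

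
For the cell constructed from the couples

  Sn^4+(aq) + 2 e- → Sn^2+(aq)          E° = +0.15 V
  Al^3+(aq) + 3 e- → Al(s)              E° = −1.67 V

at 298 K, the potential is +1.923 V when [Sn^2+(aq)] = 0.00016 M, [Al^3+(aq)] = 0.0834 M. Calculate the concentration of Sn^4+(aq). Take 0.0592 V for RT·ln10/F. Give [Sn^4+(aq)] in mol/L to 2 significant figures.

0.092 M

The Sn⁴⁺/Sn²⁺ couple has the larger reduction potential, so it is the cathode: E°cell = +0.15 − (−1.67) = +1.82 V and n = 6.
Since E = E° − (0.0592/n)·log Q, log Q = n(E° − E)/0.0592 = −10.439.
The balanced reaction is 3 Sn^4+(aq) + 2 Al(s) → 3 Sn^2+(aq) + 2 Al^3+(aq), so Q = ([Sn^2+(aq)]^3·[Al^3+(aq)]^2) / [Sn^4+(aq)]^3.
Substituting the known concentrations and solving, log [Sn^4+(aq)] = −1.035 and [Sn^4+(aq)] = 0.092 M.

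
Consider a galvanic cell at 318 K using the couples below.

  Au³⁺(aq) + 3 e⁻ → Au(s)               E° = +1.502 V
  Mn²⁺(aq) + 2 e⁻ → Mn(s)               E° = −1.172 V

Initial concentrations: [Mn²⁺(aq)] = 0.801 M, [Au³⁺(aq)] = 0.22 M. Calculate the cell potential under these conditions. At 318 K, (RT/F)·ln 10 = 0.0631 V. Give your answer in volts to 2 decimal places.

+2.66 V

Since E°(Au³⁺/Au) > E°(Mn²⁺/Mn), Au³⁺/Au serves as the cathode.
The standard potential is +1.502 − (−1.172) = +2.674 V and the balanced reaction transfers n = 6 electrons.
Balancing gives 2 Au³⁺(aq) + 3 Mn(s) → 2 Au(s) + 3 Mn²⁺(aq); hence Q = [Mn²⁺(aq)]^3 / [Au³⁺(aq)]^2 = 10.6 (log Q = 1.026).
Applying E = E° − (RT ln10/nF)·log Q gives +2.674 − (0.0631/6)(1.026) = +2.66 V.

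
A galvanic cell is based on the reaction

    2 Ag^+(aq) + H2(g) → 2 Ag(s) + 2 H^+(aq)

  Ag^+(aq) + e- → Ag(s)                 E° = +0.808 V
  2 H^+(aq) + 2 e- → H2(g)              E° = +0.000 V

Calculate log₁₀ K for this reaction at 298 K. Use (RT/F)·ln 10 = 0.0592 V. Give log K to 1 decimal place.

log K = 27.3

The Ag⁺/Ag couple is reduced (cathode); E°cell = +0.808 − (+0.000) = +0.808 V with n = 2.
At equilibrium E = 0, so log K = nE°cell / 0.0592 = (2)(+0.808) / 0.0592 = 27.3.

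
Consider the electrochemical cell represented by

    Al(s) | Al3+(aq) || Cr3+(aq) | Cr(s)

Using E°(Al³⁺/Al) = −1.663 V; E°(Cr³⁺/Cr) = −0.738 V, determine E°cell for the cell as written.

By convention the left-hand electrode in cell notation is the anode (oxidation) and the right-hand electrode is the cathode (reduction).
E°cell = E°(right) − E°(left) = −0.738 − (−1.663) = +0.925 V.

+0.925 V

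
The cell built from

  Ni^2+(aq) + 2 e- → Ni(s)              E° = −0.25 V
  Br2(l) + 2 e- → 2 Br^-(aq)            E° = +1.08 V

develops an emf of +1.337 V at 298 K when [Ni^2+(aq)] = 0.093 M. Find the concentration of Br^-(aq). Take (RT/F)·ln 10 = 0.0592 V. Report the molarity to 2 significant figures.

2.5 M

The Br₂/Br⁻ couple has the larger reduction potential, so it is the cathode: E°cell = +1.08 − (−0.25) = +1.33 V and n = 2.
Since E = E° − (0.0592/n)·log Q, log Q = n(E° − E)/0.0592 = −0.236.
For Br2(l) + Ni(s) → 2 Br^-(aq) + Ni^2+(aq), the reaction quotient is Q = [Br^-(aq)]^2·[Ni^2+(aq)].
Solving for the unknown gives log [Br^-(aq)] = 0.398, so [Br^-(aq)] ≈ 2.5 M.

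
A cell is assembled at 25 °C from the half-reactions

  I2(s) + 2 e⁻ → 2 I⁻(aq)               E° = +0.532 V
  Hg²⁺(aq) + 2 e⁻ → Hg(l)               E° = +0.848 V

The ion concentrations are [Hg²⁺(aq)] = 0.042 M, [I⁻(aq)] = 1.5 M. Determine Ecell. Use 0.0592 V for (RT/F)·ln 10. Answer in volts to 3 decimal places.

+0.286 V

Hg²⁺/Hg is reduced (cathode, E° = +0.848 V) and I₂/I⁻ is oxidized (anode).
The standard potential is +0.848 − (+0.532) = +0.316 V and the balanced reaction transfers n = 2 electrons.
For the overall reaction Hg²⁺(aq) + 2 I⁻(aq) → Hg(l) + I2(s), Q = 1 / ([Hg²⁺(aq)]·[I⁻(aq)]^2) = 10.6, giving log Q = 1.025.
Applying E = E° − (RT ln10/nF)·log Q gives +0.316 − (0.0592/2)(1.025) = +0.286 V.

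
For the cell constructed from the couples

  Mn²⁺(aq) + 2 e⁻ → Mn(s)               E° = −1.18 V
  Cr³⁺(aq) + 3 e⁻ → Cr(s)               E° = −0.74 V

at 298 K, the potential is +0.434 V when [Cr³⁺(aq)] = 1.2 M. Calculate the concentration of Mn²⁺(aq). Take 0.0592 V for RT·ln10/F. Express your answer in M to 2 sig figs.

The Cr³⁺/Cr couple has the larger reduction potential, so it is the cathode: E°cell = −0.74 − (−1.18) = +0.44 V and n = 6.
From the Nernst equation, log Q = n(E° − E)/0.0592 = 6·(+0.44 − (+0.434))/0.0592 = 0.608.
The balanced reaction is 2 Cr³⁺(aq) + 3 Mn(s) → 2 Cr(s) + 3 Mn²⁺(aq), so Q = [Mn²⁺(aq)]^3 / [Cr³⁺(aq)]^2.
Isolating [Mn²⁺(aq)] in Q = 10^{0.608} yields log [Mn²⁺(aq)] = 0.255, i.e. 1.8 M.

1.8 M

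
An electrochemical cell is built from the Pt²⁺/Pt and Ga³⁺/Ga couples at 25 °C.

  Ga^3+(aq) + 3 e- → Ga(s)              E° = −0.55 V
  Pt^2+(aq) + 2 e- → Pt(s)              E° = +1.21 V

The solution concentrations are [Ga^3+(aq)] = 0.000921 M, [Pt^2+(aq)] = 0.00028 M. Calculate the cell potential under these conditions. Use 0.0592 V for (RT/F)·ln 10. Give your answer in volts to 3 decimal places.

Since E°(Pt²⁺/Pt) > E°(Ga³⁺/Ga), Pt²⁺/Pt serves as the cathode.
The standard potential is +1.21 − (−0.55) = +1.76 V and the balanced reaction transfers n = 6 electrons.
The balanced reaction is 3 Pt^2+(aq) + 2 Ga(s) → 3 Pt(s) + 2 Ga^3+(aq), so Q = [Ga^3+(aq)]^2 / [Pt^2+(aq)]^3 = 3.86×10^4 and log Q = 4.587.
E = E° − (0.0592/n)·log Q = +1.76 − (0.0592/6)(4.587) = +1.715 V.

+1.715 V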